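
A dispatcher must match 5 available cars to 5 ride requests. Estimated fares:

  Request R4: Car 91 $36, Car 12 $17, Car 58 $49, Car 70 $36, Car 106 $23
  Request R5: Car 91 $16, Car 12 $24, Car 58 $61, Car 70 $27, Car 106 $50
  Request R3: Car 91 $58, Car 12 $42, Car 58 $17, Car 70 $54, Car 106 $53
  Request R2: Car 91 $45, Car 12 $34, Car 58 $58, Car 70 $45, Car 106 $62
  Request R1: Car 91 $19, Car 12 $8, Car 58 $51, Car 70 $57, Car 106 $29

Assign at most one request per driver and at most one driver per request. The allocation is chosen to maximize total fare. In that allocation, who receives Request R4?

Car 91 receives Request R4.

Optimal: Car 91→Request R4 ($36), Car 12→Request R3 ($42), Car 58→Request R5 ($61), Car 70→Request R1 ($57), Car 106→Request R2 ($62) — total 36+42+61+57+62 = $258.
Column-greedy (each request in turn goes to its best remaining driver) gives $210, worse by 48.
Swapping Car 106↔Car 58 (Car 106→Request R5 $50, Car 58→Request R2 $58) loses 15.
Car 91's own top request is Request R3 ($58), but forcing Car 91→Request R3 and reassigning the rest optimally gives only $255 — worse by 3.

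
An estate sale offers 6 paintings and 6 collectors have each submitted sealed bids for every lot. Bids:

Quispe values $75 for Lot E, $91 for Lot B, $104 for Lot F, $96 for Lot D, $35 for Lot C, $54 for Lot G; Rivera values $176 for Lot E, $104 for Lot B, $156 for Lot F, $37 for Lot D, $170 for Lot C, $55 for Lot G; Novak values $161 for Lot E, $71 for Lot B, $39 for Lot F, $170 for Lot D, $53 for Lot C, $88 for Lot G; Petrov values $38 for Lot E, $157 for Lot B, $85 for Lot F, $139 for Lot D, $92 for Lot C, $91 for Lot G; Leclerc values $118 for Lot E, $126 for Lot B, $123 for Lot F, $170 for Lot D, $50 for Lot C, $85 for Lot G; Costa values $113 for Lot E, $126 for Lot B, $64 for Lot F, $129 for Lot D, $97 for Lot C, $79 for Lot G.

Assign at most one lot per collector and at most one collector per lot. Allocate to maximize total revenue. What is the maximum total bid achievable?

Max total: $841

Optimal: Quispe→Lot F ($104), Rivera→Lot C ($170), Novak→Lot E ($161), Petrov→Lot B ($157), Leclerc→Lot D ($170), Costa→Lot G ($79) — total 104+170+161+157+170+79 = $841.
Next-best assignment: Quispe→Lot F, Rivera→Lot C, Novak→Lot E, Petrov→Lot G, Leclerc→Lot D, Costa→Lot B = $822.
Swapping Petrov↔Rivera (Petrov→Lot C $92, Rivera→Lot B $104) loses 131.
Every other assignment is strictly worse.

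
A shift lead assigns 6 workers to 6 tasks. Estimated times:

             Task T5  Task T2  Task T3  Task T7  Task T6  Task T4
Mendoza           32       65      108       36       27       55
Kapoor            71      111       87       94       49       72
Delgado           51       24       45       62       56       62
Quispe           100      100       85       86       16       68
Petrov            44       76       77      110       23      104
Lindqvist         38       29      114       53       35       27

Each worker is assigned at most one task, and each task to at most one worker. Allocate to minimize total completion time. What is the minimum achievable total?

Optimal: Mendoza→Task T7 (36 min), Kapoor→Task T3 (87 min), Delgado→Task T2 (24 min), Quispe→Task T6 (16 min), Petrov→Task T5 (44 min), Lindqvist→Task T4 (27 min) — total 36+87+24+16+44+27 = 234 min.
Min-entry greedy (repeatedly take the single cheapest remaining cell) gives 270 min, worse by 36.

Min total: 234 min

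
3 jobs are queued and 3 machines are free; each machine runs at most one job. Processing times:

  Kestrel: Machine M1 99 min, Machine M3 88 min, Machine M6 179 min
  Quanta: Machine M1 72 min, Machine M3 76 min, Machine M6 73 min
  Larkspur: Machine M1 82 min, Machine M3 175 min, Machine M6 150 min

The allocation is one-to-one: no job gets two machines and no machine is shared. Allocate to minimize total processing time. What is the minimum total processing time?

This is the linear assignment problem.
Optimal: Kestrel→Machine M3 (88 min), Quanta→Machine M6 (73 min), Larkspur→Machine M1 (82 min) — total 88+73+82 = 243 min.
Row-greedy (each job in turn takes its cheapest remaining machine) gives 310 min, worse by 67.

Minimum total: 243 min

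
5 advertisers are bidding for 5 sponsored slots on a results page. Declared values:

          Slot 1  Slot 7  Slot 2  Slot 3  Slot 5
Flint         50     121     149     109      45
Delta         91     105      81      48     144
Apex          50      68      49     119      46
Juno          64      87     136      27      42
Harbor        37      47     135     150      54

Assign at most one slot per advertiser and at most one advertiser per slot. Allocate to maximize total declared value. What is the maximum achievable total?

Optimal: Flint→Slot 7 ($121), Delta→Slot 5 ($144), Apex→Slot 1 ($50), Juno→Slot 2 ($136), Harbor→Slot 3 ($150) — total 121+144+50+136+150 = $601.
Row-greedy (each advertiser in turn takes its best remaining slot) gives $536, worse by 65.
Swapping Delta↔Harbor (Delta→Slot 3 $48, Harbor→Slot 5 $54) loses 192.
Checked against all permutations: $601 is optimal.

Max total: $601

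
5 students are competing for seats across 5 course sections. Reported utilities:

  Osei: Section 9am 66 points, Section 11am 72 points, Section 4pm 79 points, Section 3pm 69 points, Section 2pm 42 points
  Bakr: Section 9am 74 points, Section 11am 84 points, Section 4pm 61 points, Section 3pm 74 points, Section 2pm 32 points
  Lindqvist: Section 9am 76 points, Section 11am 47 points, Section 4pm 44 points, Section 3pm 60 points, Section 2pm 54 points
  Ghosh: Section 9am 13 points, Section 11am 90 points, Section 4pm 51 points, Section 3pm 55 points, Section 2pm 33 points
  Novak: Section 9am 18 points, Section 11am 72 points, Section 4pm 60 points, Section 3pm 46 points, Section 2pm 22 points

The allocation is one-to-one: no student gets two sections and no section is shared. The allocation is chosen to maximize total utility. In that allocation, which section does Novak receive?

Optimal: Osei→Section 3pm (69 points), Bakr→Section 9am (74 points), Lindqvist→Section 2pm (54 points), Ghosh→Section 11am (90 points), Novak→Section 4pm (60 points) — total 69+74+54+90+60 = 347 points.
Row-greedy (each student in turn takes its best remaining section) gives 316 points, worse by 31.
Swapping Novak↔Osei (Novak→Section 3pm 46 points, Osei→Section 4pm 79 points) loses 4.
Novak's own top section is Section 11am (72 points), but forcing Novak→Section 11am and reassigning the rest optimally gives only 334 points — worse by 13.

Novak receives Section 4pm.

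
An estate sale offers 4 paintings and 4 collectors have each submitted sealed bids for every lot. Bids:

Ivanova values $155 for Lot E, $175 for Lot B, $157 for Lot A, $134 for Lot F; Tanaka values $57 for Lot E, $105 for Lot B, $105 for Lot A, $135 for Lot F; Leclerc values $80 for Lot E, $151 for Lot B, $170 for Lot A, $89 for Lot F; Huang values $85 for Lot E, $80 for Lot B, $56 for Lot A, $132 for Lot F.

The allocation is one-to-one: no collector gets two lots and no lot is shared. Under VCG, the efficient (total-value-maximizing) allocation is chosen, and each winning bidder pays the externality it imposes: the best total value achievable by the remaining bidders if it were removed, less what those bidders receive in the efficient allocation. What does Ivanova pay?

Ivanova pays $17.

Efficient allocation: Ivanova→Lot B ($175), Tanaka→Lot F ($135), Leclerc→Lot A ($170), Huang→Lot E ($85); total welfare W = $565.
Ivanova receives Lot B at value $175, so the others get W − 175 = $390.
Without Ivanova: best allocation of the remaining 3 bidders over all 4 lots is Tanaka→Lot B ($105), Leclerc→Lot A ($170), Huang→Lot F ($132), total $407.
VCG payment = (others' best without Ivanova) − (others' welfare with Ivanova) = 407 − 390 = $17.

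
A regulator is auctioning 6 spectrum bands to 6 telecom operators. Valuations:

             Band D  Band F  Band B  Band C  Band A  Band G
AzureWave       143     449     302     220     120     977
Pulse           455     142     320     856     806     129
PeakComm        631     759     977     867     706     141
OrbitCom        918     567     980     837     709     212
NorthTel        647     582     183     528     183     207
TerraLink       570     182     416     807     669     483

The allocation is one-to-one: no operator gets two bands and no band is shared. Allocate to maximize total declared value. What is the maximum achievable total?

This is a one-to-one assignment (maximum-weight bipartite matching).
Optimal: AzureWave→Band G ($977M), Pulse→Band A ($806M), PeakComm→Band B ($977M), OrbitCom→Band D ($918M), NorthTel→Band F ($582M), TerraLink→Band C ($807M) — total 977+806+977+918+582+807 = $5067M.
Column-greedy (each band in turn goes to its best remaining operator) gives $4109M, worse by 958.
Swapping OrbitCom↔Pulse (OrbitCom→Band A $709M, Pulse→Band D $455M) loses 560.
No other one-to-one assignment exceeds $5067M.

Maximum total: $5067M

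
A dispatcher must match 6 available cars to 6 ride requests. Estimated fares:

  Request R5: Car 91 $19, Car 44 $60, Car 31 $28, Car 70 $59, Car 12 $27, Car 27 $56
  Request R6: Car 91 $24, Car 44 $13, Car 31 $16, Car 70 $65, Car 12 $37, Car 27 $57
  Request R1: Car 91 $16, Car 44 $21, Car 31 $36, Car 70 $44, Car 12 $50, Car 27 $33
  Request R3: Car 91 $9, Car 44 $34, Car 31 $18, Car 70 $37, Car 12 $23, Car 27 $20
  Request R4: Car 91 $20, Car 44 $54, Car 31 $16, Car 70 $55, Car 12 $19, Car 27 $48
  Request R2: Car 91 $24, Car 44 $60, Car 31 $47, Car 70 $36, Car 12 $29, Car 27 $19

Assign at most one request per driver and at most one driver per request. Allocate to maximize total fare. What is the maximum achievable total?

Maximum total: $281

Optimal: Car 91→Request R3 ($9), Car 44→Request R4 ($54), Car 31→Request R2 ($47), Car 70→Request R6 ($65), Car 12→Request R1 ($50), Car 27→Request R5 ($56) — total 9+54+47+65+50+56 = $281.
Max-entry greedy (repeatedly take the single best remaining cell) gives $279, worse by 2.
Next-best assignment: Car 91→Request R3, Car 44→Request R5, Car 31→Request R2, Car 70→Request R6, Car 12→Request R1, Car 27→Request R4 = $279.
Swapping Car 70↔Car 44 (Car 70→Request R4 $55, Car 44→Request R6 $13) loses 51.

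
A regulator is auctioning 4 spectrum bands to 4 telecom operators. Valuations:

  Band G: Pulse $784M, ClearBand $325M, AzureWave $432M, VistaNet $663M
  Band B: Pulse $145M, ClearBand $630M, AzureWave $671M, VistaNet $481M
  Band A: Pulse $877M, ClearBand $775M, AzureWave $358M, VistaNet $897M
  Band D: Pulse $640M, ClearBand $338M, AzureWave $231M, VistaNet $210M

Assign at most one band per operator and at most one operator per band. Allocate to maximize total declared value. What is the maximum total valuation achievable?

Max total: $2749M

Treat this as an assignment problem: match each operator to one band.
Optimal: Pulse→Band D ($640M), ClearBand→Band A ($775M), AzureWave→Band B ($671M), VistaNet→Band G ($663M) — total 640+775+671+663 = $2749M.
Row-greedy (each operator in turn takes its best remaining band) gives $2149M, worse by 600.
Next-best assignment: Pulse→Band G, ClearBand→Band D, AzureWave→Band B, VistaNet→Band A = $2690M.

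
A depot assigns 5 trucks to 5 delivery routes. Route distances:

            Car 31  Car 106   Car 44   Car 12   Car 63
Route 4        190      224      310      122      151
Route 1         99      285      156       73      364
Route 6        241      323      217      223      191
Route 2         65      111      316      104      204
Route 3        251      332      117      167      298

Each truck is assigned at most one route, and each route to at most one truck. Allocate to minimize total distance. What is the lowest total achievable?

This is the linear assignment problem.
Optimal: Car 31→Route 1 (99 km), Car 106→Route 2 (111 km), Car 44→Route 3 (117 km), Car 12→Route 4 (122 km), Car 63→Route 6 (191 km) — total 99+111+117+122+191 = 640 km.
Row-greedy (each truck in turn takes its cheapest remaining route) gives 670 km, worse by 30.
Next-best assignment: Car 31→Route 2, Car 106→Route 4, Car 44→Route 3, Car 12→Route 1, Car 63→Route 6 = 670 km.
Swapping Car 31↔Car 106 (Car 31→Route 2 65 km, Car 106→Route 1 285 km) adds 140.

Min total: 640 km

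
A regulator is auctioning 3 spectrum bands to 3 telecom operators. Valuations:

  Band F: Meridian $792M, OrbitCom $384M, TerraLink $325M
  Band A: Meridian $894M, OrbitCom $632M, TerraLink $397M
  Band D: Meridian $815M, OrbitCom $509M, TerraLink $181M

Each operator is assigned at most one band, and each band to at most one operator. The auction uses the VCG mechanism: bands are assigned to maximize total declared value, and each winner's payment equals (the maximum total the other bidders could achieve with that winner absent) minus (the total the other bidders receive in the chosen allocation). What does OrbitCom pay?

Efficient allocation: Meridian→Band D ($815M), OrbitCom→Band A ($632M), TerraLink→Band F ($325M); total welfare W = $1772M.
OrbitCom receives Band A at value $632M, so the others get W − 632 = $1140M.
Without OrbitCom: best allocation of the remaining 2 bidders over all 3 bands is Meridian→Band A ($894M), TerraLink→Band F ($325M), total $1219M.
VCG payment = (others' best without OrbitCom) − (others' welfare with OrbitCom) = 1219 − 1140 = $79M.

OrbitCom pays $79M.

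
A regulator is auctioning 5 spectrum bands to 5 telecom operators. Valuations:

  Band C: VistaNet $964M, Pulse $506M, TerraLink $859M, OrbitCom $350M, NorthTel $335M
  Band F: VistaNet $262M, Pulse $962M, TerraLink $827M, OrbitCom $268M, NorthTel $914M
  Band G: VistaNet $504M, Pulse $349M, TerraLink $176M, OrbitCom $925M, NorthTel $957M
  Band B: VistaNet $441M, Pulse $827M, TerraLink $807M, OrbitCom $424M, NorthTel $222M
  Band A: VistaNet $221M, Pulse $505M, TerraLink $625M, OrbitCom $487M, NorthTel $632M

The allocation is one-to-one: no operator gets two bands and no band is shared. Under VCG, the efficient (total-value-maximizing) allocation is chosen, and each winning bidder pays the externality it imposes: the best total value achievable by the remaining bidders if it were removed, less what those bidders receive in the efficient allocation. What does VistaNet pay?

Efficient allocation: VistaNet→Band C ($964M), Pulse→Band F ($962M), TerraLink→Band B ($807M), OrbitCom→Band G ($925M), NorthTel→Band A ($632M); total welfare W = $4290M.
VistaNet receives Band C at value $964M, so the others get W − 964 = $3326M.
Without VistaNet: best allocation of the remaining 4 bidders over all 5 bands is Pulse→Band B ($827M), TerraLink→Band C ($859M), OrbitCom→Band G ($925M), NorthTel→Band F ($914M), total $3525M.
VCG payment = (others' best without VistaNet) − (others' welfare with VistaNet) = 3525 − 3326 = $199M.

VistaNet pays $199M.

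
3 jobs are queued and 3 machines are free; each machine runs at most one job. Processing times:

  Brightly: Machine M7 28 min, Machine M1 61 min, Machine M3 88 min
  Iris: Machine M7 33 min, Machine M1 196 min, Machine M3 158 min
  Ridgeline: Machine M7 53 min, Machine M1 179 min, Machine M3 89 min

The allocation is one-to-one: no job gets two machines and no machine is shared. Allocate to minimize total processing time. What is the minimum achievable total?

This is the linear assignment problem.
Optimal: Brightly→Machine M1 (61 min), Iris→Machine M7 (33 min), Ridgeline→Machine M3 (89 min) — total 61+33+89 = 183 min.
Column-greedy (each machine in turn goes to its cheapest remaining job) gives 365 min, worse by 182.
Next-best assignment: Brightly→Machine M1, Iris→Machine M3, Ridgeline→Machine M7 = 272 min.
Every other assignment is strictly worse.

Min total: 183 min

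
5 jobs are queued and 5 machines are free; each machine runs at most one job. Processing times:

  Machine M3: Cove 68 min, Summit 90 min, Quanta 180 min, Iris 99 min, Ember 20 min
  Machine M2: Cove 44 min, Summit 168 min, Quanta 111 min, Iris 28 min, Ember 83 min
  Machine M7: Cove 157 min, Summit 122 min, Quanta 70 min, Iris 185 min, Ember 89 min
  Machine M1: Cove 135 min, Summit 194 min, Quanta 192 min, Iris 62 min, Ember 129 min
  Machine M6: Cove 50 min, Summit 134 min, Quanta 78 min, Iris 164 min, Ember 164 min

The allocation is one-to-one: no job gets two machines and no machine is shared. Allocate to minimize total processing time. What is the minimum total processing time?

Optimal: Cove→Machine M2 (44 min), Summit→Machine M7 (122 min), Quanta→Machine M6 (78 min), Iris→Machine M1 (62 min), Ember→Machine M3 (20 min) — total 44+122+78+62+20 = 326 min.
Column-greedy (each machine in turn goes to its cheapest remaining job) gives 387 min, worse by 61.

Min total: 326 min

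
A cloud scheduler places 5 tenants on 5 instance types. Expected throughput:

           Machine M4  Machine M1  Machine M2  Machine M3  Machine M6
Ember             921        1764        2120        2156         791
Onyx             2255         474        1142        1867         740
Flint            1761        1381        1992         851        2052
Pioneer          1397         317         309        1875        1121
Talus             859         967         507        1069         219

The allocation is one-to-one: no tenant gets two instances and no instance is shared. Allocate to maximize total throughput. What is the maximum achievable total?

Max total: 9269 ops/s

This is a one-to-one assignment (maximum-weight bipartite matching).
Optimal: Ember→Machine M2 (2120 ops/s), Onyx→Machine M4 (2255 ops/s), Flint→Machine M6 (2052 ops/s), Pioneer→Machine M3 (1875 ops/s), Talus→Machine M1 (967 ops/s) — total 2120+2255+2052+1875+967 = 9269 ops/s.
Row-greedy (each tenant in turn takes its best remaining instance) gives 7287 ops/s, worse by 1982.
Swapping Flint↔Onyx (Flint→Machine M4 1761 ops/s, Onyx→Machine M6 740 ops/s) loses 1806.
Every other assignment is strictly worse.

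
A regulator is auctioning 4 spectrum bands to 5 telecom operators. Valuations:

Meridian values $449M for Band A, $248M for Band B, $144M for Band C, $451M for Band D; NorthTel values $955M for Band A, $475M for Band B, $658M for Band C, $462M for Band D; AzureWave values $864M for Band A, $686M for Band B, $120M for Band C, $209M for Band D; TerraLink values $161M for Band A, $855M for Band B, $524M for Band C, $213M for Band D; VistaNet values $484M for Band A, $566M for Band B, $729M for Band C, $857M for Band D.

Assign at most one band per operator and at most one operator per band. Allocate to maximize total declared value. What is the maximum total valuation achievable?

This is a one-to-one assignment (maximum-weight bipartite matching).
Optimal: AzureWave→Band A ($864M), TerraLink→Band B ($855M), NorthTel→Band C ($658M), VistaNet→Band D ($857M) — total 864+855+658+857 = $3234M.
Column-greedy (each band in turn goes to its best remaining operator) gives $2990M, worse by 244.
Swapping VistaNet↔TerraLink (VistaNet→Band B $566M, TerraLink→Band D $213M) loses 933.
Checked against all permutations: $3234M is optimal.

Maximum total: $3234M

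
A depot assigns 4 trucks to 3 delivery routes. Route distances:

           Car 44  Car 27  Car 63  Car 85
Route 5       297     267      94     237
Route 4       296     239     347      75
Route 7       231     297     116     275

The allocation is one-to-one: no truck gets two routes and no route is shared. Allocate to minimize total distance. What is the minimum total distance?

Optimal: Car 63→Route 5 (94 km), Car 85→Route 4 (75 km), Car 44→Route 7 (231 km) — total 94+75+231 = 400 km.
Row-greedy (each truck in turn takes its cheapest remaining route) gives 564 km, worse by 164.
Next-best assignment: Car 27→Route 5, Car 85→Route 4, Car 63→Route 7 = 458 km.
Every other assignment is strictly worse.

Minimum total: 400 km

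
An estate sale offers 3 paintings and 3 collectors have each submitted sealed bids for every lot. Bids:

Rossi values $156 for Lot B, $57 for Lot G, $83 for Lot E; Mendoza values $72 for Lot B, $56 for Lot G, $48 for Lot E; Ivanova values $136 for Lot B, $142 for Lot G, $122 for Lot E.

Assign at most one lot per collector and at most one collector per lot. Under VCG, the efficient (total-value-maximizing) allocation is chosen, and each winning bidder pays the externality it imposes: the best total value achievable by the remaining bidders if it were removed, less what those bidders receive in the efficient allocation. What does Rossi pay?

Efficient allocation: Rossi→Lot B ($156), Mendoza→Lot E ($48), Ivanova→Lot G ($142); total welfare W = $346.
Rossi receives Lot B at value $156, so the others get W − 156 = $190.
Without Rossi: best allocation of the remaining 2 bidders over all 3 lots is Mendoza→Lot B ($72), Ivanova→Lot G ($142), total $214.
VCG payment = (others' best without Rossi) − (others' welfare with Rossi) = 214 − 190 = $24.

Rossi pays $24.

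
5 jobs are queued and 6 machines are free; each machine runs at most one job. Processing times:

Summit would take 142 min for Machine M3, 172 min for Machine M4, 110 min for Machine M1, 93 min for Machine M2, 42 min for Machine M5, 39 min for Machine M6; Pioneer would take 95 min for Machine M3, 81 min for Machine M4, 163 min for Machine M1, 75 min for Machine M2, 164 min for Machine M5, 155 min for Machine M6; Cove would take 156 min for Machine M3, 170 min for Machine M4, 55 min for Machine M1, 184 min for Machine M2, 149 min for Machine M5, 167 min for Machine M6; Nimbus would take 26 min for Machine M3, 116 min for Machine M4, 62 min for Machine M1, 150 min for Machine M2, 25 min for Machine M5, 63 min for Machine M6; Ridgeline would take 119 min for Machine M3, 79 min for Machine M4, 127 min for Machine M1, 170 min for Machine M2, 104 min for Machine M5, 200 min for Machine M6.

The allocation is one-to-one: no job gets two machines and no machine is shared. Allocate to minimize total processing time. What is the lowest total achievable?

Optimal: Summit→Machine M6 (39 min), Pioneer→Machine M2 (75 min), Cove→Machine M1 (55 min), Nimbus→Machine M5 (25 min), Ridgeline→Machine M4 (79 min) — total 39+75+55+25+79 = 273 min.
Column-greedy (each machine in turn goes to its cheapest remaining job) gives 277 min, worse by 4.
Every other assignment is strictly worse.

Minimum total: 273 min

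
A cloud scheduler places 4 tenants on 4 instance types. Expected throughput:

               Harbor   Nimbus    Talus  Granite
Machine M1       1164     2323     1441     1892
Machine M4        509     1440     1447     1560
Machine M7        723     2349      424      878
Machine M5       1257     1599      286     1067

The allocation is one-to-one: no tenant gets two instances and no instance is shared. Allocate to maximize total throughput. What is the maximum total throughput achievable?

Optimal: Harbor→Machine M5 (1257 ops/s), Nimbus→Machine M7 (2349 ops/s), Talus→Machine M4 (1447 ops/s), Granite→Machine M1 (1892 ops/s) — total 1257+2349+1447+1892 = 6945 ops/s.
Column-greedy (each instance in turn goes to its best remaining tenant) gives 4892 ops/s, worse by 2053.
Swapping Talus↔Harbor (Talus→Machine M5 286 ops/s, Harbor→Machine M4 509 ops/s) loses 1909.
No other one-to-one assignment exceeds 6945 ops/s.

Max total: 6945 ops/s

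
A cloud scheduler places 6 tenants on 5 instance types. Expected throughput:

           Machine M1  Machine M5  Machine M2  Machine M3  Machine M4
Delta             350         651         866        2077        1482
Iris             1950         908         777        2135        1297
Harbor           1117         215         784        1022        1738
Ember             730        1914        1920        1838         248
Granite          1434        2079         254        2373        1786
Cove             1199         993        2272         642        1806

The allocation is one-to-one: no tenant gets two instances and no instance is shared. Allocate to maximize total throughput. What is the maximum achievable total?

This is the linear assignment problem.
Optimal: Iris→Machine M1 (1950 ops/s), Ember→Machine M5 (1914 ops/s), Cove→Machine M2 (2272 ops/s), Granite→Machine M3 (2373 ops/s), Harbor→Machine M4 (1738 ops/s) — total 1950+1914+2272+2373+1738 = 10247 ops/s.
Row-greedy (each tenant in turn takes its best remaining instance) gives 9764 ops/s, worse by 483.
Next-best assignment: Iris→Machine M1, Granite→Machine M5, Cove→Machine M2, Delta→Machine M3, Harbor→Machine M4 = 10116 ops/s.
Swapping Ember↔Cove (Ember→Machine M2 1920 ops/s, Cove→Machine M5 993 ops/s) loses 1273.

Max total: 10247 ops/s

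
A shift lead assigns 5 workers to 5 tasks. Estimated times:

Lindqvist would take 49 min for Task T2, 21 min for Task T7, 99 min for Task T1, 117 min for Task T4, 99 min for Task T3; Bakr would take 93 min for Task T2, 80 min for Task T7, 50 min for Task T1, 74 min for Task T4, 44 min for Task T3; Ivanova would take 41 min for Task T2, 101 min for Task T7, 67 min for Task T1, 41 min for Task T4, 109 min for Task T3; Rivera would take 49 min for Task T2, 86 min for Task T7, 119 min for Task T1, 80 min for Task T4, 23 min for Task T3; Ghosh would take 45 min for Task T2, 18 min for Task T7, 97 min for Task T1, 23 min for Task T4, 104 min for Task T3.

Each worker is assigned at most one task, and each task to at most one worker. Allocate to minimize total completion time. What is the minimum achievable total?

Optimal: Lindqvist→Task T7 (21 min), Bakr→Task T1 (50 min), Ivanova→Task T2 (41 min), Rivera→Task T3 (23 min), Ghosh→Task T4 (23 min) — total 21+50+41+23+23 = 158 min.
Row-greedy (each worker in turn takes its cheapest remaining task) gives 283 min, worse by 125.
Next-best assignment: Lindqvist→Task T7, Bakr→Task T1, Ivanova→Task T4, Rivera→Task T3, Ghosh→Task T2 = 180 min.
Swapping Rivera↔Lindqvist (Rivera→Task T7 86 min, Lindqvist→Task T3 99 min) adds 141.
Checked against all permutations: 158 min is optimal.

Min total: 158 min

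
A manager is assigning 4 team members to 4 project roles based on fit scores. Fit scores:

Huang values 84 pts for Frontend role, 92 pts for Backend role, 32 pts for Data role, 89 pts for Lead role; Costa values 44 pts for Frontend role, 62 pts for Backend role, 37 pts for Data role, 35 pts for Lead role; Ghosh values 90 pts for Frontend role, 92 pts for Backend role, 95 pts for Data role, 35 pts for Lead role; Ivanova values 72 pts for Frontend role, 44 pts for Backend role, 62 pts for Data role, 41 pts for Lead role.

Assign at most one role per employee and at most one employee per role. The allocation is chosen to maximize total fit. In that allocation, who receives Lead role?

Optimal: Huang→Lead role (89 pts), Costa→Backend role (62 pts), Ghosh→Data role (95 pts), Ivanova→Frontend role (72 pts) — total 89+62+95+72 = 318 pts.
Column-greedy (each role in turn goes to its best remaining employee) gives 279 pts, worse by 39.
Every other assignment is strictly worse.
Huang's own top role is Backend role (92 pts), but forcing Huang→Backend role and reassigning the rest optimally gives only 294 pts — worse by 24.

Huang receives Lead role.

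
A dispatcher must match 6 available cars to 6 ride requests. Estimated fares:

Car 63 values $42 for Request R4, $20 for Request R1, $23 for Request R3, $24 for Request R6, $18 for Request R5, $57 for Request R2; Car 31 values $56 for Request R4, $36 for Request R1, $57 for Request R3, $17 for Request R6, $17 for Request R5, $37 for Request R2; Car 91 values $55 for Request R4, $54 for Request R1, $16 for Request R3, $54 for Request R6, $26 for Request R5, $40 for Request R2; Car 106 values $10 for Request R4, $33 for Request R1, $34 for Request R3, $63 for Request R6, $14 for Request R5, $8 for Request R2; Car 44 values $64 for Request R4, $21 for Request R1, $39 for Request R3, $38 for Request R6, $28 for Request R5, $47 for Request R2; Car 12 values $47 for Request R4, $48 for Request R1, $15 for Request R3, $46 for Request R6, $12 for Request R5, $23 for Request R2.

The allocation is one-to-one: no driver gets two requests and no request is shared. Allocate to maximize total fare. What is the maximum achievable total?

Optimal: Car 63→Request R2 ($57), Car 31→Request R3 ($57), Car 91→Request R5 ($26), Car 106→Request R6 ($63), Car 44→Request R4 ($64), Car 12→Request R1 ($48) — total 57+57+26+63+64+48 = $315.
Column-greedy (each request in turn goes to its best remaining driver) gives $279, worse by 36.
Next-best assignment: Car 63→Request R2, Car 31→Request R3, Car 91→Request R4, Car 106→Request R6, Car 44→Request R5, Car 12→Request R1 = $308.
Checked against all permutations: $315 is optimal.

Max total: $315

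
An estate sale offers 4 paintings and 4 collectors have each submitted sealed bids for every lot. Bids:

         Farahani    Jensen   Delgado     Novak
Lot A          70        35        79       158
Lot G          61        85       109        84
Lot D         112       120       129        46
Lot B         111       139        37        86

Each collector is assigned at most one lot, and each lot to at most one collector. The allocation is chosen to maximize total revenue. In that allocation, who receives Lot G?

Optimal: Farahani→Lot D ($112), Jensen→Lot B ($139), Delgado→Lot G ($109), Novak→Lot A ($158) — total 112+139+109+158 = $518.
Column-greedy (each lot in turn goes to its best remaining collector) gives $498, worse by 20.
Delgado's own top lot is Lot D ($129), but forcing Delgado→Lot D and reassigning the rest optimally gives only $487 — worse by 31.

Delgado receives Lot G.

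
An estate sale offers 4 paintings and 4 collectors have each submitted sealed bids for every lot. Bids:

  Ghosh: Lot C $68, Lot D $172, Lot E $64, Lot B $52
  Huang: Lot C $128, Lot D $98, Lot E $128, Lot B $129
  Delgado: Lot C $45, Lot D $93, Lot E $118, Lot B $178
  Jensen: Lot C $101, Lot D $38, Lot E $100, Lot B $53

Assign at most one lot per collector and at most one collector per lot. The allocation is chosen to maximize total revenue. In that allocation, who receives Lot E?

This is the linear assignment problem.
Optimal: Ghosh→Lot D ($172), Huang→Lot E ($128), Delgado→Lot B ($178), Jensen→Lot C ($101) — total 172+128+178+101 = $579.
Column-greedy (each lot in turn goes to its best remaining collector) gives $471, worse by 108.
No other one-to-one assignment exceeds $579.
Huang's own top lot is Lot B ($129), but forcing Huang→Lot B and reassigning the rest optimally gives only $520 — worse by 59.

Huang receives Lot E.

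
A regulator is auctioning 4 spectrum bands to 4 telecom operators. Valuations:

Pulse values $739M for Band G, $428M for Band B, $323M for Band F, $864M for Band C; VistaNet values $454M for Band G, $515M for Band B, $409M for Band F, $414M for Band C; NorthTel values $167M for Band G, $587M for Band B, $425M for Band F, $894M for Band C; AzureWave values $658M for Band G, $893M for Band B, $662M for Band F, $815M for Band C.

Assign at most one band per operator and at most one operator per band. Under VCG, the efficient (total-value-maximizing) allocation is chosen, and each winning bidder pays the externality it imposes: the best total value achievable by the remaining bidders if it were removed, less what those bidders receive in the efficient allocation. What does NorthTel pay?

Efficient allocation: Pulse→Band G ($739M), VistaNet→Band F ($409M), NorthTel→Band C ($894M), AzureWave→Band B ($893M); total welfare W = $2935M.
NorthTel receives Band C at value $894M, so the others get W − 894 = $2041M.
Without NorthTel: best allocation of the remaining 3 bidders over all 4 bands is Pulse→Band C ($864M), VistaNet→Band G ($454M), AzureWave→Band B ($893M), total $2211M.
VCG payment = (others' best without NorthTel) − (others' welfare with NorthTel) = 2211 − 2041 = $170M.

NorthTel pays $170M.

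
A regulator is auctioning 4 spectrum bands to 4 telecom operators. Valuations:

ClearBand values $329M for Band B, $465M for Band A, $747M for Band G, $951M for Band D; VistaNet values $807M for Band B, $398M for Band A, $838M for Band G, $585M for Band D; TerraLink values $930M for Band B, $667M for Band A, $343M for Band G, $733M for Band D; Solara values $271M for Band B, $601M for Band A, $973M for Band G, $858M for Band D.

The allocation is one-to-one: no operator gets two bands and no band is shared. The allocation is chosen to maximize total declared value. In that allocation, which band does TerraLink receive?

TerraLink receives Band A.

Optimal: ClearBand→Band D ($951M), VistaNet→Band B ($807M), TerraLink→Band A ($667M), Solara→Band G ($973M) — total 951+807+667+973 = $3398M.
Max-entry greedy (repeatedly take the single best remaining cell) gives $3252M, worse by 146.
Next-best assignment: ClearBand→Band D, VistaNet→Band G, TerraLink→Band B, Solara→Band A = $3320M.
Checked against all permutations: $3398M is optimal.
TerraLink's own top band is Band B ($930M), but forcing TerraLink→Band B and reassigning the rest optimally gives only $3320M — worse by 78.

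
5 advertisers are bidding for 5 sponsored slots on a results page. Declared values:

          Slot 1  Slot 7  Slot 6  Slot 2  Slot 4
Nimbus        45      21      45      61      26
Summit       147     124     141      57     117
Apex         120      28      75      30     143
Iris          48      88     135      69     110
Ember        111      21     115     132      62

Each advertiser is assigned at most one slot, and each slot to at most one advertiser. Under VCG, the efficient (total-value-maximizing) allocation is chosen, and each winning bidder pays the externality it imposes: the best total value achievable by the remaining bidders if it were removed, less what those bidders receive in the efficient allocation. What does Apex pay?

Apex pays $4.

Efficient allocation: Nimbus→Slot 1 ($45), Summit→Slot 7 ($124), Apex→Slot 4 ($143), Iris→Slot 6 ($135), Ember→Slot 2 ($132); total welfare W = $579.
Apex receives Slot 4 at value $143, so the others get W − 143 = $436.
Without Apex: best allocation of the remaining 4 bidders over all 5 slots is Nimbus→Slot 4 ($26), Summit→Slot 1 ($147), Iris→Slot 6 ($135), Ember→Slot 2 ($132), total $440.
VCG payment = (others' best without Apex) − (others' welfare with Apex) = 440 − 436 = $4.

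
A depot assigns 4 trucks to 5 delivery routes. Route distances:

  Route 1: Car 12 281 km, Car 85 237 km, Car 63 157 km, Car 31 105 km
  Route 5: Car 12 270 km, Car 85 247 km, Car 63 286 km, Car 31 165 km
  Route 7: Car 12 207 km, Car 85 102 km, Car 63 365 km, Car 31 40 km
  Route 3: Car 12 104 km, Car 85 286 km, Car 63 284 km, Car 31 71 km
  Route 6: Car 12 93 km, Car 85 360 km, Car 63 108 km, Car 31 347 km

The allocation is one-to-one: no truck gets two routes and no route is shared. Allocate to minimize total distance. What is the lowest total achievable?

Min total: 419 km

Optimal: Car 12→Route 3 (104 km), Car 85→Route 7 (102 km), Car 63→Route 6 (108 km), Car 31→Route 1 (105 km) — total 104+102+108+105 = 419 km.
Column-greedy (each route in turn goes to its cheapest remaining truck) gives 843 km, worse by 424.
Next-best assignment: Car 12→Route 6, Car 85→Route 7, Car 63→Route 1, Car 31→Route 3 = 423 km.
Checked against all permutations: 419 km is optimal.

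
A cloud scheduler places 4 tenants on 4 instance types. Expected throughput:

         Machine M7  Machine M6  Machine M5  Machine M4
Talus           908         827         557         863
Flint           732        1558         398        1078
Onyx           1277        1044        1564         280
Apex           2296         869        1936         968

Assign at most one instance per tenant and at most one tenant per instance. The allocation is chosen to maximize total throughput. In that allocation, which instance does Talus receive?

Talus receives Machine M4.

Optimal: Talus→Machine M4 (863 ops/s), Flint→Machine M6 (1558 ops/s), Onyx→Machine M5 (1564 ops/s), Apex→Machine M7 (2296 ops/s) — total 863+1558+1564+2296 = 6281 ops/s.
Row-greedy (each tenant in turn takes its best remaining instance) gives 4998 ops/s, worse by 1283.
Next-best assignment: Talus→Machine M6, Flint→Machine M4, Onyx→Machine M5, Apex→Machine M7 = 5765 ops/s.
Every other assignment is strictly worse.
Talus's own top instance is Machine M7 (908 ops/s), but forcing Talus→Machine M7 and reassigning the rest optimally gives only 4998 ops/s — worse by 1283.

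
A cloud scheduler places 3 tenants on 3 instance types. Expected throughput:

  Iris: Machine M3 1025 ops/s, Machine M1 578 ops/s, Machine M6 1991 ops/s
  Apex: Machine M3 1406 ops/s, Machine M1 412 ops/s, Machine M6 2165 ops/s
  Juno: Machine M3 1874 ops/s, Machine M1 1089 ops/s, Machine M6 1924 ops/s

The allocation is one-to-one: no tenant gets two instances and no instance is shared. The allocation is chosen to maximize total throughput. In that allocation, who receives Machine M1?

This is a one-to-one assignment (maximum-weight bipartite matching).
Optimal: Iris→Machine M1 (578 ops/s), Apex→Machine M6 (2165 ops/s), Juno→Machine M3 (1874 ops/s) — total 578+2165+1874 = 4617 ops/s.
Next-best assignment: Iris→Machine M6, Apex→Machine M3, Juno→Machine M1 = 4486 ops/s.
Swapping Iris↔Apex (Iris→Machine M6 1991 ops/s, Apex→Machine M1 412 ops/s) loses 340.
Every other assignment is strictly worse.
Iris's own top instance is Machine M6 (1991 ops/s), but forcing Iris→Machine M6 and reassigning the rest optimally gives only 4486 ops/s — worse by 131.

Iris receives Machine M1.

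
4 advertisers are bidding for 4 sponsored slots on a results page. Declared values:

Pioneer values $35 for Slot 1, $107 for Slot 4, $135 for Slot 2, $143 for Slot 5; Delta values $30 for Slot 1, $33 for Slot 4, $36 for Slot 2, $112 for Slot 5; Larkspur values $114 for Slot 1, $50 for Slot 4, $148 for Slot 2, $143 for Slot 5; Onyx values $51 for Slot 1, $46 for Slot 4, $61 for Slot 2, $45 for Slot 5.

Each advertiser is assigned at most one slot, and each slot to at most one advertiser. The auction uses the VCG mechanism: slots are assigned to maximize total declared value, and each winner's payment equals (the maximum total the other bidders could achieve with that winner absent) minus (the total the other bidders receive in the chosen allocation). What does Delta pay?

Delta pays $36.

Efficient allocation: Pioneer→Slot 4 ($107), Delta→Slot 5 ($112), Larkspur→Slot 2 ($148), Onyx→Slot 1 ($51); total welfare W = $418.
Delta receives Slot 5 at value $112, so the others get W − 112 = $306.
Without Delta: best allocation of the remaining 3 bidders over all 4 slots is Pioneer→Slot 5 ($143), Larkspur→Slot 2 ($148), Onyx→Slot 1 ($51), total $342.
VCG payment = (others' best without Delta) − (others' welfare with Delta) = 342 − 306 = $36.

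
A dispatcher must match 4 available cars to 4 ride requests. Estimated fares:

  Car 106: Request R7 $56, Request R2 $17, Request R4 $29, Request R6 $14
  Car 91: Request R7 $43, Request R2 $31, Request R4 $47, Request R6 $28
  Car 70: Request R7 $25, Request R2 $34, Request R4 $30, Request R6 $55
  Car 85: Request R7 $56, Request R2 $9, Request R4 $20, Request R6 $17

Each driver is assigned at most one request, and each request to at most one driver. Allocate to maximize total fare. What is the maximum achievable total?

Max total: $175

This is a one-to-one assignment (maximum-weight bipartite matching).
Optimal: Car 106→Request R2 ($17), Car 91→Request R4 ($47), Car 70→Request R6 ($55), Car 85→Request R7 ($56) — total 17+47+55+56 = $175.
Column-greedy (each request in turn goes to its best remaining driver) gives $154, worse by 21.
Next-best assignment: Car 106→Request R4, Car 91→Request R2, Car 70→Request R6, Car 85→Request R7 = $171.
Swapping Car 70↔Car 85 (Car 70→Request R7 $25, Car 85→Request R6 $17) loses 69.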